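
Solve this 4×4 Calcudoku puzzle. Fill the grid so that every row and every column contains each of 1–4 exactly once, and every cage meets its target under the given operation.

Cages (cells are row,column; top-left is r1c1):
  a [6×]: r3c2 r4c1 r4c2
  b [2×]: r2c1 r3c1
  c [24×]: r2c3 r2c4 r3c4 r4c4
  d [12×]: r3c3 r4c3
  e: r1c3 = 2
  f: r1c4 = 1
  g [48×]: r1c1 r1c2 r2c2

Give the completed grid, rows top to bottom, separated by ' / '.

4 3 2 1 / 2 4 1 3 / 1 2 3 4 / 3 1 4 2

Cage g has product 48, which forces r1c1 = 4.
Cage g has product 48, which forces r1c2 = 3.
E is a freebie, so r1c3 = 2.
Cage f is given, leaving r1c4 = 1.
The 3 cells of cage g must have product 48, so r2c2 = 4.
The 4 cells of cage c must have product 24, which forces r2c3 = 1.
Cage a has product 6, so r4c1 = 3.
Row 4 already has 3, which forces r4c3 = 4.
4 is placed in row 4, leaving r4c4 = 2.
1 is placed in row 2, which forces r2c1 = 2.
Column 4 already has 2, leaving r2c4 = 3.
Cage b needs two cells with product 2, which forces r3c1 = 1.
Cage a has product 6; hence r3c2 = 2.
Column 3 already has 4, which forces r3c3 = 3.
Cage c has product 24, so r3c4 = 4.
Row 4 now contains 2, which forces r4c2 = 1.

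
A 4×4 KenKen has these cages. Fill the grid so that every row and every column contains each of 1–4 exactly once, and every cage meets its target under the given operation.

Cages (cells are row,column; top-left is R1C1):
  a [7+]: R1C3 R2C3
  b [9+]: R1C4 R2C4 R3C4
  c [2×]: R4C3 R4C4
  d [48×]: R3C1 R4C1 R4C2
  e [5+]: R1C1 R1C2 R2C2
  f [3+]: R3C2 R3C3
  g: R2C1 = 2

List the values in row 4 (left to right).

3 4 2 1

G is a freebie; hence R2C1 = 2.
Row 2 already has 2, so R2C2 = 1.
The 3 cells of cage d must have product 48; hence R3C1 = 4.
Column 2 now contains 1, so R3C2 = 2.
Row 3 now contains 2; hence R3C3 = 1.
Row 3 now contains 2; hence R3C4 = 3.
Cage d needs product 48, leaving R4C1 = 3.
The 3 cells of cage d must have product 48, leaving R4C2 = 4.
Column 3 now contains 1, which forces R4C3 = 2.
2 is placed in row 4, which forces R4C4 = 1.
Column 1 already has 2, which forces R1C1 = 1.
Column 2 now contains 1, leaving R1C2 = 3.
Row 1 now contains 3; hence R1C3 = 4.
The 3 cells of cage b must have sum 9, which forces R1C4 = 2.
4 is placed in column 3, leaving R2C3 = 3.
3 is placed in column 4, leaving R2C4 = 4.
Completed grid: 1 3 4 2 / 2 1 3 4 / 4 2 1 3 / 3 4 2 1.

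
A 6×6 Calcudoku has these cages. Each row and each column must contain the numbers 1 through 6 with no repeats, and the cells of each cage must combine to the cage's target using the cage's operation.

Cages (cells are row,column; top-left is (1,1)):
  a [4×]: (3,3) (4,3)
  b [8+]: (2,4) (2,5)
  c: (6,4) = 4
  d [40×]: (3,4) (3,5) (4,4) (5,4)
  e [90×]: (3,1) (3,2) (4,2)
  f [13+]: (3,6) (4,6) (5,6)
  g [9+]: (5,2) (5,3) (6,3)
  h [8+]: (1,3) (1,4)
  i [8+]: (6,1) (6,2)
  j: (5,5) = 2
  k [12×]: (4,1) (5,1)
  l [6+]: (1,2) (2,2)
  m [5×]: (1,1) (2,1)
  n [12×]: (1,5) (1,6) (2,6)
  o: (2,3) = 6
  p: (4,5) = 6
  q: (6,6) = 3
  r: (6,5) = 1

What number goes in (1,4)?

6

O is a freebie; hence (2,3) = 6.
P is a freebie, which forces (4,5) = 6.
J is a freebie, which forces (5,5) = 2.
C is a freebie, so (6,4) = 4.
R is a freebie, so (6,5) = 1.
Cage q is given, leaving (6,6) = 3.
Cage n needs product 12, which forces (1,5) = 3.
Column 5 already has 3, which forces (2,5) = 5.
Cage d has product 40, which forces (3,5) = 4.
Cage m needs two cells with product 5, which forces (1,1) = 5.
The two cells of cage h must have sum 8, leaving (1,3) = 2.
The two cells of cage h must have sum 8; hence (1,4) = 6.
Row 2 already has 5; hence (2,1) = 1.
Row 2 already has 5, so (2,4) = 3.
Row 2 now contains 1; hence (2,6) = 4.
Row 3 now contains 4, so (3,3) = 1.
The two cells of cage a must have product 4, which forces (4,3) = 4.
Column 3 now contains 4, leaving (5,3) = 3.
Column 3 already has 2; hence (6,3) = 5.
Row 1 now contains 2, which forces (1,2) = 4.
4 is placed in column 6; hence (1,6) = 1.
Row 2 now contains 4, which forces (2,2) = 2.
Cage g needs sum 9; hence (5,2) = 1.
Row 5 already has 1; hence (5,4) = 5.
Row 5 now contains 5, which forces (5,6) = 6.
2 is placed in column 2, so (6,2) = 6.
Cage e has product 90, so (3,1) = 6.
Column 4 now contains 5, leaving (3,4) = 2.
Row 3 already has 2, so (3,6) = 5.
The two cells of cage k must have product 12, leaving (4,1) = 3.
Row 4 already has 3, which forces (4,2) = 5.
Cage d has product 40, leaving (4,4) = 1.
Column 6 now contains 5; hence (4,6) = 2.
Row 5 already has 6; hence (5,1) = 4.
Row 6 now contains 6, which forces (6,1) = 2.
Row 3 already has 5, leaving (3,2) = 3.
Filled in: 5 4 2 6 3 1 / 1 2 6 3 5 4 / 6 3 1 2 4 5 / 3 5 4 1 6 2 / 4 1 3 5 2 6 / 2 6 5 4 1 3.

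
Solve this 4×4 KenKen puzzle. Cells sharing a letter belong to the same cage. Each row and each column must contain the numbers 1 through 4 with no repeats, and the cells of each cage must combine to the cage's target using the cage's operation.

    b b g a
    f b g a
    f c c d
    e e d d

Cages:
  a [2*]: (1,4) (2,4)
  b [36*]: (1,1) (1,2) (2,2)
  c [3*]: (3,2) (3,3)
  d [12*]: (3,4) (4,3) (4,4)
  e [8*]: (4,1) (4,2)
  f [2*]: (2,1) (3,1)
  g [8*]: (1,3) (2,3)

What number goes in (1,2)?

4

Cage b has product 36, so (1,1) = 3.
Cage b needs product 36, so (1,2) = 4.
Row 1 already has 4; hence (1,3) = 2.
2 is placed in row 1; hence (1,4) = 1.
The 3 cells of cage b must have product 36, which forces (2,2) = 3.
Column 3 now contains 2, so (2,3) = 4.
Column 4 already has 1, which forces (2,4) = 2.
3 is placed in column 2, leaving (3,2) = 1.
Row 3 now contains 1, leaving (3,3) = 3.
Row 3 now contains 3, leaving (3,4) = 4.
Column 2 already has 4, which forces (4,2) = 2.
Column 3 already has 3; hence (4,3) = 1.
4 is placed in column 4, so (4,4) = 3.
Row 2 already has 2; hence (2,1) = 1.
Row 3 now contains 1, so (3,1) = 2.
2 is placed in row 4; hence (4,1) = 4.
The full grid is 3 4 2 1 / 1 3 4 2 / 2 1 3 4 / 4 2 1 3.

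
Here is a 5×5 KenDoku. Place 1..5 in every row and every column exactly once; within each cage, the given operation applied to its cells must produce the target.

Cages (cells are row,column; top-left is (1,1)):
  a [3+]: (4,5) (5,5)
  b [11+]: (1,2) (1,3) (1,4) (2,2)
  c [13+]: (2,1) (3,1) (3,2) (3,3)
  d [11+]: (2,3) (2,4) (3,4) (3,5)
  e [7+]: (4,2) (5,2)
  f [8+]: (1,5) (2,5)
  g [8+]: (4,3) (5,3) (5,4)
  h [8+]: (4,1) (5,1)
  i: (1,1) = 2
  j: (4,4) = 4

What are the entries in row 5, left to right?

Cage i is a single given cell, so (1,1) = 2.
Cage j is given, so (4,4) = 4.
The only place for 4 in column 5 is (3,5).
Column 1 needs a 1, and only (3,1) is open for it.
Column 1 needs a 4, and only (2,1) is open for it.
Row 2 needs a 5, and only (2,5) is open for it.
5 is placed in column 5, leaving (1,5) = 3.
Cage b has sum 11, leaving (2,2) = 1.
Row 2 now contains 1, which forces (2,4) = 3.
3 is placed in column 4, so (3,4) = 2.
3 is placed in row 2, which forces (2,3) = 2.
Cage g needs sum 8; hence (4,3) = 3.
Cage g needs sum 8, leaving (5,3) = 4.
The 3 cells of cage g must have sum 8; hence (5,4) = 1.
Row 5 now contains 1, so (5,5) = 2.
Cage b has sum 11, so (1,2) = 4.
The 4 cells of cage b must have sum 11, so (1,3) = 1.
Column 4 now contains 1, leaving (1,4) = 5.
Cage c needs sum 13, so (3,2) = 3.
Column 3 now contains 3, leaving (3,3) = 5.
3 is placed in row 4, so (4,1) = 5.
The two cells of cage e must have sum 7, which forces (4,2) = 2.
Column 5 already has 2, so (4,5) = 1.
Cage h needs two cells with sum 8, leaving (5,1) = 3.
Row 5 already has 2, leaving (5,2) = 5.
Completed grid: 2 4 1 5 3 / 4 1 2 3 5 / 1 3 5 2 4 / 5 2 3 4 1 / 3 5 4 1 2.

3 5 4 1 2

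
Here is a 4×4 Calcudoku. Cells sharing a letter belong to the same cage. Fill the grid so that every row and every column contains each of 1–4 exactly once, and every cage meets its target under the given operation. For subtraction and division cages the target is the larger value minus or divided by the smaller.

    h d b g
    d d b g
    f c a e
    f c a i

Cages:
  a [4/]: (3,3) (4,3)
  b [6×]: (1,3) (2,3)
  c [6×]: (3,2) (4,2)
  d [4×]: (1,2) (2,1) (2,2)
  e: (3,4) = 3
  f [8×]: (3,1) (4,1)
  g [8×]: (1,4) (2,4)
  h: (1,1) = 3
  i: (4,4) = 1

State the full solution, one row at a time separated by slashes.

H is a freebie, so (1,1) = 3.
3 is placed in row 1, leaving (1,3) = 2.
Row 1 already has 2, so (1,4) = 4.
2 is placed in column 3, leaving (2,3) = 3.
Column 4 already has 4, which forces (2,4) = 2.
Cage e is given; hence (3,4) = 3.
Cage i is a single given cell, leaving (4,4) = 1.
Row 1 already has 2; hence (1,2) = 1.
Row 2 already has 2; hence (2,1) = 1.
Cage d has product 4, which forces (2,2) = 4.
3 is placed in row 3, so (3,2) = 2.
Cage a's pair has quotient 4, leaving (3,3) = 1.
The two cells of cage c must have product 6, leaving (4,2) = 3.
1 is placed in row 4; hence (4,3) = 4.
2 is placed in row 3, leaving (3,1) = 4.
Row 4 already has 4, leaving (4,1) = 2.

3 1 2 4 / 1 4 3 2 / 4 2 1 3 / 2 3 4 1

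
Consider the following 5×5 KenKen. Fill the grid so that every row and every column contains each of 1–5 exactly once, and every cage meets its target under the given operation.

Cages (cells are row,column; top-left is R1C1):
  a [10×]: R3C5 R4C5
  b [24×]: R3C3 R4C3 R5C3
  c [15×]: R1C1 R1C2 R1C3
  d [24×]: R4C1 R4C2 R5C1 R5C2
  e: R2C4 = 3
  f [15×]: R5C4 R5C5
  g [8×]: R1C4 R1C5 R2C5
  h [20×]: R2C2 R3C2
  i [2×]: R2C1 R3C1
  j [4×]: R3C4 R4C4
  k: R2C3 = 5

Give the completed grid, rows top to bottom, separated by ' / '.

5 3 1 2 4 / 2 4 5 3 1 / 1 5 3 4 2 / 3 2 4 1 5 / 4 1 2 5 3

K is a freebie, which forces R2C3 = 5.
E is a freebie, leaving R2C4 = 3.
3 is placed in column 4, which forces R5C4 = 5.
Row 5 already has 5, so R5C5 = 3.
5 is placed in row 2, which forces R2C2 = 4.
Cage h needs two cells with product 20, which forces R3C2 = 5.
Row 3 now contains 5; hence R3C5 = 2.
2 is placed in column 5, which forces R4C5 = 5.
Cage c needs product 15; hence R1C1 = 5.
Cage g needs product 8, which forces R1C4 = 2.
The 3 cells of cage g must have product 8, so R1C5 = 4.
The two cells of cage i must have product 2, leaving R2C1 = 2.
2 is placed in column 5, leaving R2C5 = 1.
Row 3 already has 2, so R3C1 = 1.
1 is placed in row 3, which forces R3C4 = 4.
4 is placed in column 4, leaving R4C4 = 1.
Column 1 already has 1, leaving R5C1 = 4.
4 is placed in row 5, so R5C3 = 2.
Row 3 now contains 4, which forces R3C3 = 3.
Column 1 already has 4, which forces R4C1 = 3.
Cage d has product 24, leaving R4C2 = 2.
Cage b has product 24, which forces R4C3 = 4.
Row 5 already has 2, so R5C2 = 1.
1 is placed in column 2; hence R1C2 = 3.
Column 3 already has 3, so R1C3 = 1.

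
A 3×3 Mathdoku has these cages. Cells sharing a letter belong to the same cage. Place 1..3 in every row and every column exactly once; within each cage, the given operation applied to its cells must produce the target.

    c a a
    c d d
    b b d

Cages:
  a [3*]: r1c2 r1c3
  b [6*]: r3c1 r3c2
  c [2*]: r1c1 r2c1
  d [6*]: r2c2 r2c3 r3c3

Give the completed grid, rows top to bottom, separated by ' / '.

2 1 3 / 1 3 2 / 3 2 1

Row 1 needs a 2, and only r1c1 is open for it.
2 is placed in column 1, which forces r2c1 = 1.
2 is placed in column 1, which forces r3c1 = 3.
Cage b needs two cells with product 6, so r3c2 = 2.
Row 3 already has 2, which forces r3c3 = 1.
The two cells of cage a must have product 3, which forces r1c2 = 1.
Column 3 already has 1, so r1c3 = 3.
Column 2 now contains 2, which forces r2c2 = 3.
The 3 cells of cage d must have product 6; hence r2c3 = 2.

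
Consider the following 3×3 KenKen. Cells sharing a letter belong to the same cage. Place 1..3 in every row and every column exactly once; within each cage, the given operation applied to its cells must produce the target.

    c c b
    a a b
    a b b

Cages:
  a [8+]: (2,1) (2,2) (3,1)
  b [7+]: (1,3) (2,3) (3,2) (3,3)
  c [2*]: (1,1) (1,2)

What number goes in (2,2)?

3

Cage a needs sum 8; hence (2,1) = 2.
The 3 cells of cage a must have sum 8, so (2,2) = 3.
3 is placed in row 2, which forces (2,3) = 1.
Cage a has sum 8, which forces (3,1) = 3.
The 4 cells of cage b must have sum 7, leaving (3,2) = 1.
3 is placed in row 3; hence (3,3) = 2.
Column 1 now contains 2, which forces (1,1) = 1.
Column 2 already has 1, so (1,2) = 2.
Column 3 already has 2; hence (1,3) = 3.
Filled in: 1 2 3 / 2 3 1 / 3 1 2.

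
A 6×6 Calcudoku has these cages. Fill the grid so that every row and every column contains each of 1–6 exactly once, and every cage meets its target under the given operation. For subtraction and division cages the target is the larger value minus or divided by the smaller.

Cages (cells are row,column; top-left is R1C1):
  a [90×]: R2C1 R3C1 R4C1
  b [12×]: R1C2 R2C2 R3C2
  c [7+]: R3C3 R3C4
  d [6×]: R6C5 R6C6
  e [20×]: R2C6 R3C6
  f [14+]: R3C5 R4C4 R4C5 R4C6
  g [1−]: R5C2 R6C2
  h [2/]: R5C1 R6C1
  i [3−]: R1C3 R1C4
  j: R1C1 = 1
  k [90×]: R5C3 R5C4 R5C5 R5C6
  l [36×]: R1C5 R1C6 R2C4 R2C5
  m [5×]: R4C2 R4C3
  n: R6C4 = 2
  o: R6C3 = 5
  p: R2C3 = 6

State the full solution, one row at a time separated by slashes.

J is a freebie; hence R1C1 = 1.
Cage p is given; hence R2C3 = 6.
O is a freebie, which forces R6C3 = 5.
Cage n is given, which forces R6C4 = 2.
Cage m's pair has product 5, leaving R4C2 = 5.
5 is placed in column 3, so R4C3 = 1.
Column 3 already has 1, leaving R5C3 = 3.
3 is placed in column 3, which forces R1C3 = 2.
Cage i needs two cells with difference 3; hence R1C4 = 5.
Column 3 now contains 2; hence R3C3 = 4.
5 is placed in column 4, so R3C4 = 3.
Row 3 already has 4, so R3C6 = 5.
Cage a has product 90, which forces R2C1 = 5.
Column 4 now contains 3, which forces R2C4 = 1.
Column 6 now contains 5, which forces R2C6 = 4.
Row 3 now contains 5, so R3C1 = 6.
Cage a has product 90, which forces R4C1 = 3.
Column 1 already has 6; hence R5C1 = 2.
2 is placed in row 5, leaving R5C2 = 4.
1 is placed in column 4, which forces R5C4 = 6.
The 4 cells of cage k must have product 90, which forces R5C5 = 5.
Row 5 already has 6, which forces R5C6 = 1.
3 is placed in column 1, which forces R6C1 = 4.
Column 6 now contains 1, leaving R6C6 = 6.
Cage b has product 12, which forces R1C2 = 6.
Row 1 now contains 6, leaving R1C5 = 4.
Column 6 already has 6; hence R1C6 = 3.
Cage b has product 12, so R2C2 = 2.
Row 2 already has 2, leaving R2C5 = 3.
Cage b needs product 12, so R3C2 = 1.
The 4 cells of cage f must have sum 14, so R3C5 = 2.
Column 4 already has 6, so R4C4 = 4.
Cage f needs sum 14, so R4C5 = 6.
Column 6 already has 6, which forces R4C6 = 2.
The two cells of cage g must have difference 1, leaving R6C2 = 3.
6 is placed in row 6, leaving R6C5 = 1.

1 6 2 5 4 3 / 5 2 6 1 3 4 / 6 1 4 3 2 5 / 3 5 1 4 6 2 / 2 4 3 6 5 1 / 4 3 5 2 1 6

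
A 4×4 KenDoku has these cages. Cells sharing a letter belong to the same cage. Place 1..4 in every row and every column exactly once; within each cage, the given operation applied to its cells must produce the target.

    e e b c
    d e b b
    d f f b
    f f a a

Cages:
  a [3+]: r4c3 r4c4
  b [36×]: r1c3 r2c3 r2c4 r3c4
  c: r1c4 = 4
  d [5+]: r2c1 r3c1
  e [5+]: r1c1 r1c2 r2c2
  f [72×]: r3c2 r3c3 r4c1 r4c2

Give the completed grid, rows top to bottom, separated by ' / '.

Cage c is given, so r1c4 = 4.
The only place for 1 in column 3 is r4c3.
Row 4 now contains 1, so r4c4 = 2.
The 4 cells of cage b must have product 36, leaving r1c3 = 3.
The 4 cells of cage b must have product 36; hence r2c3 = 4.
3 is placed in column 3, which forces r3c3 = 2.
The 3 cells of cage e must have sum 5, which forces r1c1 = 2.
3 is placed in row 1; hence r1c2 = 1.
Column 1 already has 2, which forces r2c1 = 1.
The 3 cells of cage e must have sum 5, which forces r2c2 = 2.
1 is placed in row 2; hence r2c4 = 3.
2 is placed in row 3, so r3c2 = 3.
Column 4 already has 3; hence r3c4 = 1.
The 4 cells of cage f must have product 72, leaving r4c1 = 3.
Cage f needs product 72, leaving r4c2 = 4.
Row 3 now contains 3, leaving r3c1 = 4.

2 1 3 4 / 1 2 4 3 / 4 3 2 1 / 3 4 1 2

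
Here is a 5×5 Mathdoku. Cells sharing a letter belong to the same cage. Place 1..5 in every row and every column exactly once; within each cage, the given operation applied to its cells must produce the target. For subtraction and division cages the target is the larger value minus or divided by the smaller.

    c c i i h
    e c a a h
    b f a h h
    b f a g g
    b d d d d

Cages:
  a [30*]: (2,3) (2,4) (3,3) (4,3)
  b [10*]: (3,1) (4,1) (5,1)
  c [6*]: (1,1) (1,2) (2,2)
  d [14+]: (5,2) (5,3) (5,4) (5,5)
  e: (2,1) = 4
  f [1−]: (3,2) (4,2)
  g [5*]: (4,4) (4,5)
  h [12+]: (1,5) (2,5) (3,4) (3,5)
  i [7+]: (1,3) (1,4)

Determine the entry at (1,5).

4

E is a freebie, so (2,1) = 4.
In row 4, 4 can only go at (4,2), so (4,2) = 4.
In row 4, 3 can only go at (4,3), so (4,3) = 3.
The only place for 2 in row 4 is (4,1).
The only place for 1 in row 5 is (5,1).
1 is placed in column 1; hence (1,1) = 3.
1 is placed in column 1, so (3,1) = 5.
5 is placed in row 3, so (3,2) = 3.
In row 1, 4 can only go at (1,5), so (1,5) = 4.
The only place for 1 in row 1 is (1,2).
1 is placed in column 2, which forces (2,2) = 2.
2 is placed in column 2, which forces (5,2) = 5.
Cage a has product 30; hence (3,3) = 2.
2 is placed in row 3; hence (3,5) = 1.
Column 5 now contains 1, which forces (4,5) = 5.
2 is placed in column 3; hence (5,3) = 4.
2 is placed in column 3; hence (1,3) = 5.
Cage i's pair has sum 7, so (1,4) = 2.
Column 3 already has 5; hence (2,3) = 1.
Row 2 now contains 1, leaving (2,4) = 5.
Column 5 now contains 5, leaving (2,5) = 3.
1 is placed in row 3, so (3,4) = 4.
Row 4 already has 5, so (4,4) = 1.
Column 4 already has 2; hence (5,4) = 3.
Column 5 now contains 3, which forces (5,5) = 2.
Filled in: 3 1 5 2 4 / 4 2 1 5 3 / 5 3 2 4 1 / 2 4 3 1 5 / 1 5 4 3 2.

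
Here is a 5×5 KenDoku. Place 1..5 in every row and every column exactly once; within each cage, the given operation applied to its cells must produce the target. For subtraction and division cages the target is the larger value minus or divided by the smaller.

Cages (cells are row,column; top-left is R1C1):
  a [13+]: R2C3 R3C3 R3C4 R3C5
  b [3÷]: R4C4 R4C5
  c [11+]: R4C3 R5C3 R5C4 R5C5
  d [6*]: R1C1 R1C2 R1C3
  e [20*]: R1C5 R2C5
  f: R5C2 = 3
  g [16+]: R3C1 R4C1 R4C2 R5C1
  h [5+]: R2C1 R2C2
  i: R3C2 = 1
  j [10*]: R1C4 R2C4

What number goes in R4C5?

3

Cage i is a single given cell; hence R3C2 = 1.
Cage f is given, which forces R5C2 = 3.
Column 2 already has 3, leaving R1C2 = 2.
2 is placed in row 1; hence R1C4 = 5.
Row 1 now contains 5, so R1C5 = 4.
2 is placed in column 2; hence R2C2 = 4.
Column 4 now contains 5; hence R2C4 = 2.
Column 5 now contains 4, which forces R2C5 = 5.
Column 2 already has 4, so R4C2 = 5.
Cage h's pair has sum 5, so R2C1 = 1.
1 is placed in row 2, so R2C3 = 3.
The 4 cells of cage a must have sum 13; hence R3C3 = 5.
1 is placed in column 1, which forces R1C1 = 3.
Column 3 now contains 3; hence R1C3 = 1.
Cage a has sum 13; hence R3C4 = 3.
Cage a has sum 13, leaving R3C5 = 2.
Cage c needs sum 11, so R4C3 = 4.
3 is placed in column 4, so R4C4 = 1.
1 is placed in row 4; hence R4C5 = 3.
Cage g needs sum 16, which forces R5C1 = 5.
1 is placed in column 3, so R5C3 = 2.
Cage c needs sum 11; hence R5C4 = 4.
2 is placed in column 5; hence R5C5 = 1.
Row 3 already has 2, leaving R3C1 = 4.
4 is placed in row 4; hence R4C1 = 2.
Completed grid: 3 2 1 5 4 / 1 4 3 2 5 / 4 1 5 3 2 / 2 5 4 1 3 / 5 3 2 4 1.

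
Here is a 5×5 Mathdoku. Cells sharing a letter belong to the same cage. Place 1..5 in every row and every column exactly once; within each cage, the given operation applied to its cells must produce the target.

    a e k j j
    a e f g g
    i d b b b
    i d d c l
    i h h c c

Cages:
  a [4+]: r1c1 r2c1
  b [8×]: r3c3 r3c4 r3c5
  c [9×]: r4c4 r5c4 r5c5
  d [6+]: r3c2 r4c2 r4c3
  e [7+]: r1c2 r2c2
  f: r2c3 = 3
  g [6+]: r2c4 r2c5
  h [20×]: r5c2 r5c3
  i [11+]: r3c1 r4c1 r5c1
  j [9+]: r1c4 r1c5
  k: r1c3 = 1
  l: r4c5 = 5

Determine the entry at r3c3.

Cage k is given, which forces r1c3 = 1.
Cage f is a single given cell; hence r2c3 = 3.
Column 3 now contains 3, leaving r4c3 = 2.
The 3 cells of cage c must have product 9, which forces r4c4 = 3.
L is a freebie, leaving r4c5 = 5.
Cage c has product 9; hence r5c4 = 1.
The 3 cells of cage c must have product 9; hence r5c5 = 3.
1 is placed in row 1, so r1c1 = 3.
Cage j needs two cells with sum 9, which forces r1c4 = 5.
Column 5 already has 5; hence r1c5 = 4.
3 is placed in row 2, so r2c1 = 1.
Row 2 now contains 1, so r2c5 = 2.
Cage d needs sum 6; hence r3c2 = 3.
Column 3 already has 2, which forces r3c3 = 4.
The 3 cells of cage b must have product 8, which forces r3c4 = 2.
The 3 cells of cage b must have product 8; hence r3c5 = 1.
Row 4 already has 5, leaving r4c1 = 4.
Cage d has sum 6, so r4c2 = 1.
Column 3 already has 4, leaving r5c3 = 5.
Row 1 now contains 5, leaving r1c2 = 2.
Cage e's pair has sum 7, which forces r2c2 = 5.
Row 2 now contains 2, leaving r2c4 = 4.
Row 3 already has 2; hence r3c1 = 5.
5 is placed in row 5, which forces r5c1 = 2.
5 is placed in row 5, which forces r5c2 = 4.
The full grid is 3 2 1 5 4 / 1 5 3 4 2 / 5 3 4 2 1 / 4 1 2 3 5 / 2 4 5 1 3.

4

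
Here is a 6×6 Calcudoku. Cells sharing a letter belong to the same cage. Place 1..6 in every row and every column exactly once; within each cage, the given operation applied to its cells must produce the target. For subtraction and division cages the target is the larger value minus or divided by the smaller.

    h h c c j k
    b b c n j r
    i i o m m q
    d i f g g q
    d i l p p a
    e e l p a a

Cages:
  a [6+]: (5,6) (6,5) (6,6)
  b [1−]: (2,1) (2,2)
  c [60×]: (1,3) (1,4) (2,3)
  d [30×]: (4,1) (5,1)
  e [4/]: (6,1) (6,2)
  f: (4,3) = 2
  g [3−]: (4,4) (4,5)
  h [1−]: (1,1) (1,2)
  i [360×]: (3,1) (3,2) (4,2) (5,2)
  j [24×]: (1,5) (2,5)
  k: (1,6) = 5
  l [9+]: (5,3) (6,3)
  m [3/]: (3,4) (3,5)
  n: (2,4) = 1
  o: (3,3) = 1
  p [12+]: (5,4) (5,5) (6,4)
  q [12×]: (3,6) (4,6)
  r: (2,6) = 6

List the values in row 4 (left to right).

K is a freebie, leaving (1,6) = 5.
Cage n is given; hence (2,4) = 1.
Cage r is a single given cell; hence (2,6) = 6.
Cage o is given, which forces (3,3) = 1.
Cage f is a single given cell, so (4,3) = 2.
Cage j's pair has product 24; hence (1,5) = 6.
Cage c has product 60, leaving (2,3) = 5.
6 is placed in row 2, so (2,5) = 4.
Column 5 already has 6, leaving (3,5) = 2.
Row 3 now contains 2, which forces (3,4) = 6.
Column 4 now contains 6, so (4,4) = 4.
4 is placed in row 4, which forces (4,6) = 3.
Cage c has product 60; hence (1,3) = 4.
Column 4 now contains 4, which forces (1,4) = 3.
Column 6 already has 3, leaving (3,6) = 4.
Row 4 now contains 3; hence (4,5) = 1.
The 3 cells of cage p must have sum 12, so (5,4) = 2.
Cage p needs sum 12, so (5,5) = 5.
Row 5 now contains 2, which forces (5,6) = 1.
Cage p has sum 12, leaving (6,4) = 5.
1 is placed in column 5, so (6,5) = 3.
Column 6 now contains 1, which forces (6,6) = 2.
Cage d needs two cells with product 30, leaving (4,1) = 5.
Cage i has product 360, so (4,2) = 6.
5 is placed in row 5; hence (5,1) = 6.
Cage i needs product 360, so (5,2) = 4.
Cage l needs two cells with sum 9, which forces (5,3) = 3.
Column 2 now contains 4, so (6,2) = 1.
3 is placed in row 6, which forces (6,3) = 6.
Cage h's pair has difference 1, so (1,1) = 1.
Column 2 already has 1, so (1,2) = 2.
2 is placed in column 2, so (2,2) = 3.
Column 1 now contains 5, leaving (3,1) = 3.
The 4 cells of cage i must have product 360, so (3,2) = 5.
Row 6 now contains 1, which forces (6,1) = 4.
Row 2 already has 3; hence (2,1) = 2.
The full grid is 1 2 4 3 6 5 / 2 3 5 1 4 6 / 3 5 1 6 2 4 / 5 6 2 4 1 3 / 6 4 3 2 5 1 / 4 1 6 5 3 2.

5 6 2 4 1 3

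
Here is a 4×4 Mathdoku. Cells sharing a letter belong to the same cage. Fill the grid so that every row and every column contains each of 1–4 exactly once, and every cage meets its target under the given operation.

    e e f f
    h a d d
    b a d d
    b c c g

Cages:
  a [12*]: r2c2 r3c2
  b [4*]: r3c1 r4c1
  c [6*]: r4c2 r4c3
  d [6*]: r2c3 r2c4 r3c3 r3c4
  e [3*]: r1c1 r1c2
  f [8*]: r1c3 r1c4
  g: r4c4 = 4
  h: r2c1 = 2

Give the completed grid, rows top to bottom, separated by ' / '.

3 1 4 2 / 2 4 1 3 / 4 3 2 1 / 1 2 3 4

Cage h is given, which forces r2c1 = 2.
Cage g is given, which forces r4c4 = 4.
Cage f needs two cells with product 8, so r1c3 = 4.
Column 4 now contains 4; hence r1c4 = 2.
Cage b's pair has product 4, leaving r3c1 = 4.
4 is placed in row 3; hence r3c2 = 3.
2 is placed in column 4; hence r3c4 = 1.
4 is placed in row 4, which forces r4c1 = 1.
Column 2 now contains 3, so r4c2 = 2.
Row 4 now contains 2, which forces r4c3 = 3.
Column 1 already has 1, leaving r1c1 = 3.
Column 2 now contains 3, so r1c2 = 1.
Column 2 now contains 3, which forces r2c2 = 4.
Column 3 now contains 3, leaving r2c3 = 1.
Column 4 now contains 1, leaving r2c4 = 3.
1 is placed in row 3, leaving r3c3 = 2.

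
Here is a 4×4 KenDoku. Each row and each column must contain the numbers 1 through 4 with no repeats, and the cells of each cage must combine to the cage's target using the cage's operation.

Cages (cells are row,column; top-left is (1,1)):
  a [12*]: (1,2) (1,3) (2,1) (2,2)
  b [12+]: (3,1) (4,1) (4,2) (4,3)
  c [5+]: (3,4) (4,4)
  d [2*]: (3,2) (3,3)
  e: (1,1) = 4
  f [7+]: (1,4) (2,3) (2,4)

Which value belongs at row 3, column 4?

4

E is a freebie, leaving (1,1) = 4.
4 is placed in column 1, which forces (3,1) = 3.
Cage b has sum 12, leaving (4,1) = 2.
Column 1 now contains 2, leaving (2,1) = 1.
In row 2, 3 can only go at (2,4), so (2,4) = 3.
The 3 cells of cage f must have sum 7, so (1,4) = 2.
Cage f has sum 7; hence (2,3) = 2.
Column 3 now contains 2, so (3,3) = 1.
Row 3 already has 1; hence (3,4) = 4.
Column 4 now contains 4; hence (4,4) = 1.
The 4 cells of cage a must have product 12, so (1,2) = 1.
1 is placed in column 3, so (1,3) = 3.
2 is placed in row 2, so (2,2) = 4.
Row 3 already has 1, which forces (3,2) = 2.
Column 2 already has 4, leaving (4,2) = 3.
Column 3 now contains 3, so (4,3) = 4.
Completed grid: 4 1 3 2 / 1 4 2 3 / 3 2 1 4 / 2 3 4 1.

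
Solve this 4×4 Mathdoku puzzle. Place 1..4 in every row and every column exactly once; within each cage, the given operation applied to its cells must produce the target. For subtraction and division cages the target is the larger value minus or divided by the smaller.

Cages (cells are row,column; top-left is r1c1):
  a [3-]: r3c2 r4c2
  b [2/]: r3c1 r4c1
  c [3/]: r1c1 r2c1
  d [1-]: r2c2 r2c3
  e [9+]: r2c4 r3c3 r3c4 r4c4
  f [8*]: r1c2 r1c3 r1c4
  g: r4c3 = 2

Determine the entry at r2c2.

Cage g is a single given cell, so r4c3 = 2.
The two cells of cage b must have quotient 2, so r3c1 = 2.
The only place for 3 in row 1 is r1c1.
3 is placed in column 1, leaving r2c1 = 1.
Column 1 already has 1, which forces r4c1 = 4.
Row 4 now contains 4; hence r4c2 = 1.
Row 4 already has 1, which forces r4c4 = 3.
Cage e needs sum 9, which forces r2c4 = 2.
Column 2 already has 1, so r3c2 = 4.
Cage e needs sum 9, so r3c3 = 3.
Cage e has sum 9, leaving r3c4 = 1.
Column 2 already has 4; hence r1c2 = 2.
Cage f needs product 8, which forces r1c3 = 1.
1 is placed in column 4, leaving r1c4 = 4.
Column 2 already has 4, so r2c2 = 3.
3 is placed in column 3, leaving r2c3 = 4.
The full grid is 3 2 1 4 / 1 3 4 2 / 2 4 3 1 / 4 1 2 3.

3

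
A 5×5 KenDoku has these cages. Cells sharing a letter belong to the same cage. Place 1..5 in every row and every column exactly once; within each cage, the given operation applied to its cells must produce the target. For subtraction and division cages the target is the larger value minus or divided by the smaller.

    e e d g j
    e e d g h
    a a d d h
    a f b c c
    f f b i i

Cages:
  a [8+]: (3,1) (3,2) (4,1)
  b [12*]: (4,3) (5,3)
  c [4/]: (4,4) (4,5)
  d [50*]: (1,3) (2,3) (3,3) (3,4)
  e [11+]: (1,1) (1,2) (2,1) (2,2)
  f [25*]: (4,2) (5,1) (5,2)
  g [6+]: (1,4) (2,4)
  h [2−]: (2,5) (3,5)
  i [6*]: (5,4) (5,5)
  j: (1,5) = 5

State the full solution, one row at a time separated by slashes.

1 3 2 4 5 / 3 4 5 2 1 / 4 2 1 5 3 / 2 5 3 1 4 / 5 1 4 3 2

Cage j is a single given cell; hence (1,5) = 5.
The 4 cells of cage d must have product 50; hence (3,4) = 5.
Cage f needs product 25, leaving (4,2) = 5.
Cage f has product 25; hence (5,1) = 5.
Cage f needs product 25, so (5,2) = 1.
Cage d has product 50, which forces (2,3) = 5.
In row 4, 2 can only go at (4,1), so (4,1) = 2.
Cage a has sum 8, leaving (3,1) = 4.
Cage a has sum 8, which forces (3,2) = 2.
2 is placed in row 3, which forces (3,3) = 1.
1 is placed in row 3, leaving (3,5) = 3.
3 is placed in column 5, so (5,5) = 2.
1 is placed in column 3, leaving (1,3) = 2.
Row 1 already has 2, which forces (1,4) = 4.
Column 4 now contains 4, so (2,4) = 2.
The two cells of cage h must have difference 2, leaving (2,5) = 1.
Column 4 now contains 4, so (4,4) = 1.
Column 5 now contains 1, so (4,5) = 4.
Row 5 already has 2, which forces (5,4) = 3.
Cage e has sum 11, which forces (1,1) = 1.
Row 1 already has 4, so (1,2) = 3.
1 is placed in row 2, leaving (2,1) = 3.
Cage e has sum 11; hence (2,2) = 4.
Row 4 already has 4, so (4,3) = 3.
Row 5 now contains 3, leaving (5,3) = 4.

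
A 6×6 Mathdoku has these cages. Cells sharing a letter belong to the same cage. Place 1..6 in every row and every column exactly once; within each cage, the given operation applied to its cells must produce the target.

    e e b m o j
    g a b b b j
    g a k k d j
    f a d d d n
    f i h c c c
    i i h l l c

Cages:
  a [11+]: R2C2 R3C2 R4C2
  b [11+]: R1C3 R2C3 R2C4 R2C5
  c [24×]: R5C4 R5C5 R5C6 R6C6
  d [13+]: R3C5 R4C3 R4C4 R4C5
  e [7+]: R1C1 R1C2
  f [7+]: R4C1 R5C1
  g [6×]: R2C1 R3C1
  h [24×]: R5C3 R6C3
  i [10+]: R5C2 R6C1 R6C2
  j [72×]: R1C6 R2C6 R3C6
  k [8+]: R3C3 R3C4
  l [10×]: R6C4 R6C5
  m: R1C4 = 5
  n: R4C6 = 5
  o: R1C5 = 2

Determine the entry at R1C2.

Cage m is a single given cell, so R1C4 = 5.
Cage o is given, which forces R1C5 = 2.
Cage n is given, which forces R4C6 = 5.
Column 4 now contains 5, leaving R6C4 = 2.
Column 5 now contains 2, which forces R6C5 = 5.
Row 5 needs a 2, and only R5C6 is open for it.
Column 1 needs a 5, and only R5C1 is open for it.
Cage f's pair has sum 7, so R4C1 = 2.
Cage d has sum 13, so R3C5 = 3.
The two cells of cage k must have sum 8; hence R3C3 = 2.
3 is placed in row 3, which forces R3C4 = 6.
6 is placed in row 3, which forces R3C6 = 4.
Cage g needs two cells with product 6, which forces R2C1 = 6.
Row 2 already has 6, leaving R2C6 = 3.
6 is placed in row 3, so R3C1 = 1.
1 is placed in row 3, so R3C2 = 5.
Column 1 now contains 1; hence R6C1 = 3.
Column 6 already has 3; hence R6C6 = 1.
3 is placed in column 1, which forces R1C1 = 4.
Cage e's pair has sum 7, so R1C2 = 3.
The 4 cells of cage b must have sum 11, leaving R1C3 = 1.
Column 6 already has 3; hence R1C6 = 6.
The 3 cells of cage a must have sum 11, so R2C2 = 2.
The 4 cells of cage b must have sum 11, leaving R2C3 = 5.
Cage a needs sum 11, so R4C2 = 4.
3 is placed in column 2; hence R5C2 = 1.
Cage c needs product 24, which forces R5C4 = 3.
Cage c has product 24, so R5C5 = 4.
Column 2 already has 4, leaving R6C2 = 6.
Row 6 already has 6, leaving R6C3 = 4.
Cage b needs sum 11, leaving R2C4 = 4.
Column 5 already has 4, so R2C5 = 1.
Cage d has sum 13, which forces R4C3 = 3.
3 is placed in column 4; hence R4C4 = 1.
Cage d has sum 13, which forces R4C5 = 6.
Row 5 already has 4, leaving R5C3 = 6.
Completed grid: 4 3 1 5 2 6 / 6 2 5 4 1 3 / 1 5 2 6 3 4 / 2 4 3 1 6 5 / 5 1 6 3 4 2 / 3 6 4 2 5 1.

3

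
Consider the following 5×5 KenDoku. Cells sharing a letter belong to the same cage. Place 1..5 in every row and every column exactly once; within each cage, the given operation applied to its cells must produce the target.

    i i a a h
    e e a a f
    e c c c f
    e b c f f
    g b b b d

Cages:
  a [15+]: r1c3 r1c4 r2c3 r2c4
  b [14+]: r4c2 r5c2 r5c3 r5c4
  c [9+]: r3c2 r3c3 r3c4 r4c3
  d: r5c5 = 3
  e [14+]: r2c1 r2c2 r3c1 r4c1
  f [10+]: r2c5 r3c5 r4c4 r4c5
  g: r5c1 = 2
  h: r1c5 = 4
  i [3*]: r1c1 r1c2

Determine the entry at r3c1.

5

Cage h is a single given cell, leaving r1c5 = 4.
Cage g is a single given cell, which forces r5c1 = 2.
Cage d is a single given cell; hence r5c5 = 3.
The 4 cells of cage b must have sum 14, so r4c2 = 4.
Cage f has sum 10, so r4c4 = 2.
The only place for 2 in row 1 is r1c3.
Cage a needs sum 15; hence r1c4 = 5.
Cage a has sum 15, which forces r2c3 = 5.
The 4 cells of cage a must have sum 15; hence r2c4 = 3.
Cage e needs sum 14, leaving r2c1 = 4.
Row 2 already has 5, so r2c2 = 2.
Row 2 already has 2, which forces r2c5 = 1.
The 4 cells of cage c must have sum 9, so r4c3 = 1.
1 is placed in column 5, so r4c5 = 5.
The 4 cells of cage b must have sum 14, leaving r5c2 = 5.
1 is placed in column 3, which forces r5c3 = 4.
Row 5 already has 4, which forces r5c4 = 1.
The 4 cells of cage e must have sum 14, which forces r3c1 = 5.
Cage c needs sum 9; hence r3c2 = 1.
Column 3 now contains 4, leaving r3c3 = 3.
1 is placed in column 4, which forces r3c4 = 4.
Column 5 already has 5, which forces r3c5 = 2.
Row 4 already has 5, leaving r4c1 = 3.
Column 1 now contains 3; hence r1c1 = 1.
Column 2 already has 1, leaving r1c2 = 3.
Filled in: 1 3 2 5 4 / 4 2 5 3 1 / 5 1 3 4 2 / 3 4 1 2 5 / 2 5 4 1 3.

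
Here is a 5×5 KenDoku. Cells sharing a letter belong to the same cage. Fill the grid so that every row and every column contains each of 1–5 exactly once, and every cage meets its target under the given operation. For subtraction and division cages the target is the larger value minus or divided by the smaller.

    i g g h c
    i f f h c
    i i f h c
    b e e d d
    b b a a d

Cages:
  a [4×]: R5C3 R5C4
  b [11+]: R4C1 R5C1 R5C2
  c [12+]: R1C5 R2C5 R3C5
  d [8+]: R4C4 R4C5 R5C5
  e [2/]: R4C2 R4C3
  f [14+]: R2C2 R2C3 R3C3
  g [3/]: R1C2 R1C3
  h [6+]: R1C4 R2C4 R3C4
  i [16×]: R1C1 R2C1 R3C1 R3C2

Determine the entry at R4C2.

4

Cage f needs sum 14, leaving R2C2 = 5.
The 3 cells of cage f must have sum 14; hence R2C3 = 4.
Row 2 already has 4, leaving R2C5 = 3.
The 4 cells of cage i must have product 16, so R3C2 = 2.
Cage f has sum 14, which forces R3C3 = 5.
Row 3 now contains 5, so R3C5 = 4.
Column 3 now contains 4, so R5C3 = 1.
Row 5 already has 1, leaving R5C4 = 4.
The 4 cells of cage i must have product 16, leaving R1C1 = 4.
Cage g's pair has quotient 3, so R1C2 = 1.
Column 3 already has 1, leaving R1C3 = 3.
Row 1 already has 3, so R1C4 = 2.
4 is placed in column 5, which forces R1C5 = 5.
Cage i needs product 16, leaving R2C1 = 2.
Column 4 now contains 2, which forces R2C4 = 1.
4 is placed in row 3, so R3C1 = 1.
Column 4 now contains 1, leaving R3C4 = 3.
Cage b has sum 11, so R4C1 = 3.
Column 2 now contains 1, which forces R4C2 = 4.
Column 3 already has 1, leaving R4C3 = 2.
Column 4 now contains 1, so R4C4 = 5.
2 is placed in row 4, leaving R4C5 = 1.
Cage b has sum 11, so R5C1 = 5.
Row 5 already has 4; hence R5C2 = 3.
Column 5 already has 5; hence R5C5 = 2.
The full grid is 4 1 3 2 5 / 2 5 4 1 3 / 1 2 5 3 4 / 3 4 2 5 1 / 5 3 1 4 2.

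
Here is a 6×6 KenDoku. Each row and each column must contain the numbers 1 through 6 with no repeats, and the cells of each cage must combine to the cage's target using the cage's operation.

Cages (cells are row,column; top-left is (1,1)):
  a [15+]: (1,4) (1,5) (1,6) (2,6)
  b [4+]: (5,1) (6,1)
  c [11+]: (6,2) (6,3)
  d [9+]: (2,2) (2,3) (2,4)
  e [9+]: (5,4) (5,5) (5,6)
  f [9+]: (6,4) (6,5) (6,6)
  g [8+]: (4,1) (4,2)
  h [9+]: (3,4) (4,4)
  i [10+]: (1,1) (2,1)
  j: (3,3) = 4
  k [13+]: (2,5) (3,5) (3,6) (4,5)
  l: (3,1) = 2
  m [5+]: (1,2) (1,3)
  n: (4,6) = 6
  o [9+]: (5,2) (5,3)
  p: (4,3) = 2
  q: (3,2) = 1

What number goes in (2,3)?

Cage l is given, so (3,1) = 2.
Cage q is a single given cell, which forces (3,2) = 1.
Cage j is a single given cell; hence (3,3) = 4.
Cage p is given; hence (4,3) = 2.
Cage n is a single given cell, leaving (4,6) = 6.
In row 4, 1 can only go at (4,5), so (4,5) = 1.
Row 4 needs a 4, and only (4,4) is open for it.
The two cells of cage h must have sum 9, so (3,4) = 5.
5 is placed in row 3, leaving (3,6) = 3.
The 4 cells of cage k must have sum 13, so (2,5) = 3.
Row 3 now contains 3; hence (3,5) = 6.
The only place for 5 in row 2 is (2,6).
Cage a needs sum 15, which forces (1,5) = 5.
Row 1 needs a 6, and only (1,1) is open for it.
6 is placed in column 1, so (2,1) = 4.
In row 5, 5 can only go at (5,3), so (5,3) = 5.
Cage o's pair has sum 9, leaving (5,2) = 4.
4 is placed in row 5; hence (5,5) = 2.
Row 5 already has 2, so (5,6) = 1.
Cage c needs two cells with sum 11; hence (6,2) = 5.
5 is placed in column 3; hence (6,3) = 6.
Row 6 already has 6, which forces (6,4) = 3.
Column 5 now contains 2; hence (6,5) = 4.
Row 6 now contains 4, which forces (6,6) = 2.
Column 2 already has 4, so (1,2) = 2.
Cage m's pair has sum 5, which forces (1,3) = 3.
3 is placed in column 4; hence (1,4) = 1.
Column 6 now contains 2, which forces (1,6) = 4.
2 is placed in column 2; hence (2,2) = 6.
6 is placed in column 3, which forces (2,3) = 1.
Row 2 already has 6; hence (2,4) = 2.
Cage g needs two cells with sum 8, leaving (4,1) = 5.
Column 2 now contains 5, which forces (4,2) = 3.
Row 5 now contains 1, leaving (5,1) = 3.
3 is placed in column 4, so (5,4) = 6.
Row 6 already has 3, which forces (6,1) = 1.
The full grid is 6 2 3 1 5 4 / 4 6 1 2 3 5 / 2 1 4 5 6 3 / 5 3 2 4 1 6 / 3 4 5 6 2 1 / 1 5 6 3 4 2.

1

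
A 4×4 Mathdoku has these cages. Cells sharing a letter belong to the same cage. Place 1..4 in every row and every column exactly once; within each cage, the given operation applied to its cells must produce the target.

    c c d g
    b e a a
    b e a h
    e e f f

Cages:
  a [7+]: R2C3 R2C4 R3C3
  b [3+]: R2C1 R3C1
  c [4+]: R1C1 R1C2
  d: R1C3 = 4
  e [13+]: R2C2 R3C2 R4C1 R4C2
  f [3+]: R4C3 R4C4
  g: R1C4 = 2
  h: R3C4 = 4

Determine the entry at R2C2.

4

Cage d is a single given cell, which forces R1C3 = 4.
Cage g is a single given cell, which forces R1C4 = 2.
Cage h is given, so R3C4 = 4.
The 4 cells of cage e must have sum 13, leaving R4C1 = 4.
Column 4 already has 2; hence R4C4 = 1.
Cage e needs sum 13; hence R2C2 = 4.
The 3 cells of cage a must have sum 7; hence R2C3 = 1.
Column 4 already has 1; hence R2C4 = 3.
Cage a needs sum 7, so R3C3 = 3.
Row 4 now contains 1, which forces R4C3 = 2.
Row 2 already has 1, so R2C1 = 2.
Cage b's pair has sum 3, which forces R3C1 = 1.
Row 3 already has 3, so R3C2 = 2.
2 is placed in row 4, leaving R4C2 = 3.
1 is placed in column 1, which forces R1C1 = 3.
Column 2 already has 3, so R1C2 = 1.
The full grid is 3 1 4 2 / 2 4 1 3 / 1 2 3 4 / 4 3 2 1.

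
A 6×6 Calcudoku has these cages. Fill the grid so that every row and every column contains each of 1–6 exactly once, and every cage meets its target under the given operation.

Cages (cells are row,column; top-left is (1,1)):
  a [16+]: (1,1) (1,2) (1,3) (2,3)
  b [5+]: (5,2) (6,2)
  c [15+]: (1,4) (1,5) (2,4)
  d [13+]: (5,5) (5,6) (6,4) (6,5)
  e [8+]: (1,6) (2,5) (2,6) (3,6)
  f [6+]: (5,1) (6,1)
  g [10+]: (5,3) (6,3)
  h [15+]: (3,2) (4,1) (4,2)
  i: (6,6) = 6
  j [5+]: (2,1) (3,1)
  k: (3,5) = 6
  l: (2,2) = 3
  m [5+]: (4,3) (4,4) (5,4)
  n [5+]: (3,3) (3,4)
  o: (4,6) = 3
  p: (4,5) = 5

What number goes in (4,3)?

Cage l is given, leaving (2,2) = 3.
Cage k is given, which forces (3,5) = 6.
Cage p is given, leaving (4,5) = 5.
Cage o is given; hence (4,6) = 3.
I is a freebie; hence (6,6) = 6.
5 is placed in column 5, so (1,5) = 4.
The 4 cells of cage e must have sum 8, which forces (2,5) = 1.
Cage h has sum 15, which forces (3,2) = 5.
Cage m has sum 5, which forces (4,3) = 2.
Row 4 now contains 3, so (4,4) = 1.
Cage g's pair has sum 10; hence (5,3) = 6.
The 3 cells of cage m must have sum 5, so (5,4) = 2.
2 is placed in row 5; hence (5,5) = 3.
Row 6 already has 6, leaving (6,3) = 4.
Column 5 already has 3; hence (6,5) = 2.
Cage a has sum 16, so (1,3) = 3.
4 is placed in column 3, which forces (2,3) = 5.
Row 2 already has 5, leaving (2,4) = 6.
The two cells of cage n must have sum 5, which forces (3,3) = 1.
Cage n's pair has sum 5; hence (3,4) = 4.
Row 3 already has 4, which forces (3,6) = 2.
Cage b needs two cells with sum 5, leaving (5,2) = 4.
Cage d needs sum 13, so (5,6) = 5.
4 is placed in row 6, leaving (6,2) = 1.
Cage d needs sum 13, leaving (6,4) = 3.
Column 4 already has 6, which forces (1,4) = 5.
Column 6 already has 2; hence (1,6) = 1.
Cage j's pair has sum 5, leaving (2,1) = 2.
Column 6 already has 2; hence (2,6) = 4.
1 is placed in row 3, leaving (3,1) = 3.
The 3 cells of cage h must have sum 15, which forces (4,1) = 4.
Column 2 now contains 4; hence (4,2) = 6.
5 is placed in row 5, which forces (5,1) = 1.
Row 6 now contains 1, which forces (6,1) = 5.
Column 1 now contains 2, which forces (1,1) = 6.
Column 2 already has 6, so (1,2) = 2.
Completed grid: 6 2 3 5 4 1 / 2 3 5 6 1 4 / 3 5 1 4 6 2 / 4 6 2 1 5 3 / 1 4 6 2 3 5 / 5 1 4 3 2 6.

2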